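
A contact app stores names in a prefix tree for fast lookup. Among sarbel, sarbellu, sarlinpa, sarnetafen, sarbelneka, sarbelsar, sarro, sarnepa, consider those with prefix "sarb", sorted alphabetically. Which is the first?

sarbel

Filter for "sarb…" and sort: "sarbel", "sarbellu", "sarbelneka", "sarbelsar"
The 1st is sarbel.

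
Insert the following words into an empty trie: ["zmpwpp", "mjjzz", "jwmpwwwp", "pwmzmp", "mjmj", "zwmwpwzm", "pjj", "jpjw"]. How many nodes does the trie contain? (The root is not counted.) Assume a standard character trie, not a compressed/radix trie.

Count nodes per top-level branch (shared prefixes stored once):
  'j'-branch (jpjw, jwmpwwwp): 11 nodes
  'm'-branch (mjjzz, mjmj): 7 nodes
  'p'-branch (pjj, pwmzmp): 8 nodes
  'z'-branch (zmpwpp, zwmwpwzm): 13 nodes
Sum: 39

39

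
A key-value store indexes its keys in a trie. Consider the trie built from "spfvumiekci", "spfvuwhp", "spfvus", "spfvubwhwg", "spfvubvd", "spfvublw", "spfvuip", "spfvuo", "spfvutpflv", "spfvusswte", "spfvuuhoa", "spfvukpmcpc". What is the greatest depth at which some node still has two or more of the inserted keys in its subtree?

6

Equivalently: take the maximum, over all pairs, of their longest common prefix length.
"spfvublw" and "spfvubvd" agree on "spfvub" (6 characters) before diverging; nothing deeper is shared.
Longest shared-prefix length: 6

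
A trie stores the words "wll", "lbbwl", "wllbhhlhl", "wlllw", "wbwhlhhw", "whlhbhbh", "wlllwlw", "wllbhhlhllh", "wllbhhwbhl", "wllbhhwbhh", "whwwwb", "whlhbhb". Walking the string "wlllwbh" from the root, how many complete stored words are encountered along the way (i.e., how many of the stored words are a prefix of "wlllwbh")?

Traverse "wlllwbh" character by character; count nodes along the way that are marked as word ends.
Prefixes of the query that are stored words: "wll", "wlllw"
Count: 2

2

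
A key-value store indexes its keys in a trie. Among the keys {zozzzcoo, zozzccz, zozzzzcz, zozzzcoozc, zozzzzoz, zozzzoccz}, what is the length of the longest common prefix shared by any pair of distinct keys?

Equivalently: take the maximum, over all pairs, of their longest common prefix length.
e.g. "zozzzcoo" and "zozzzcoozc" share the prefix "zozzzcoo" of length 8; no pair shares a longer one.
Longest shared-prefix length: 8

8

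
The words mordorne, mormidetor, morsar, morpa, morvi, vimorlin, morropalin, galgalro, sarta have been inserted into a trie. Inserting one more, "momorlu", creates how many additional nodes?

"mo" is already a path in the trie; the remaining "morlu" must be added.
Each of the 5 remaining characters creates one node.

5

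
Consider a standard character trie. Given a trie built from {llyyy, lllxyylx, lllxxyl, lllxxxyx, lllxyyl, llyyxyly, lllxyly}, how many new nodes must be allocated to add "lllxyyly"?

"lllxyyl" is already a path in the trie; the remaining "y" must be added.
So 8 − 7 = 1 new nodes.

1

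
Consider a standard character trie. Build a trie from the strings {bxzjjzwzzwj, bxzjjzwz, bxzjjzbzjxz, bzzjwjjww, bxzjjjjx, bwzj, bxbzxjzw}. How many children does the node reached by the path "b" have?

Walk "b" from the root, arriving at one node.
Distinct next characters after "b": w, x, z.
That node has 3 child edges.

3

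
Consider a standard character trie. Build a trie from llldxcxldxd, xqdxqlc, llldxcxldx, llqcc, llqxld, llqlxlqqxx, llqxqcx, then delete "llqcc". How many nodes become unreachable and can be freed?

2

A node on "llqcc"'s path can go only if nothing else ends at it or branches off below it.
The suffix "cc" (2 nodes) is used only by "llqcc"; the node for "llq" still has the child "x", so pruning stops there.
Nodes removed: 2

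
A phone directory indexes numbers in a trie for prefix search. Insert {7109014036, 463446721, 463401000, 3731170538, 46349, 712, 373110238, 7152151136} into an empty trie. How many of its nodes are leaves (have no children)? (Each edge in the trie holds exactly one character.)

8

A leaf is a node with no children — equivalently, the end of a word that is not a proper prefix of any other stored word.
Those words: "373110238", "3731170538", "463401000", "463446721", "46349", "7109014036", "712", "7152151136"
Leaf count: 8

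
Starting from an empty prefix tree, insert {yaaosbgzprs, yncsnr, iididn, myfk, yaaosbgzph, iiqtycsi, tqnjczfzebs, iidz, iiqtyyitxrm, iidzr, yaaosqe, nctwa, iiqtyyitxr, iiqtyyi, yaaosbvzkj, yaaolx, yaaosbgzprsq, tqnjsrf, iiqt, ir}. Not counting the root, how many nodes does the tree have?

For each word, the new-node count is its length minus the longest prefix already in the trie:
  "yaaosbgzprs" → 11 new (y, a, a, o, s, b, g, z, p, r, s)
  "yncsnr" → prefix "y" already present; 5 new (n, c, s, n, r)
  "iididn" → 6 new (i, i, d, i, d, n)
  "myfk" → 4 new (m, y, f, k)
  "yaaosbgzph" → prefix "yaaosbgzp" already present; 1 new (h)
  "iiqtycsi" → prefix "ii" already present; 6 new (q, t, y, c, s, i)
  "tqnjczfzebs" → 11 new (t, q, n, j, c, z, f, z, e, b, s)
  "iidz" → prefix "iid" already present; 1 new (z)
  "iiqtyyitxrm" → prefix "iiqty" already present; 6 new (y, i, t, x, r, m)
  "iidzr" → prefix "iidz" already present; 1 new (r)
  "yaaosqe" → prefix "yaaos" already present; 2 new (q, e)
  "nctwa" → 5 new (n, c, t, w, a)
  "iiqtyyitxr" → prefix "iiqtyyitxr" already present; 0 new (none)
  "iiqtyyi" → prefix "iiqtyyi" already present; 0 new (none)
  "yaaosbvzkj" → prefix "yaaosb" already present; 4 new (v, z, k, j)
  "yaaolx" → prefix "yaao" already present; 2 new (l, x)
  "yaaosbgzprsq" → prefix "yaaosbgzprs" already present; 1 new (q)
  "tqnjsrf" → prefix "tqnj" already present; 3 new (s, r, f)
  "iiqt" → prefix "iiqt" already present; 0 new (none)
  "ir" → prefix "i" already present; 1 new (r)
Total nodes = 11 + 5 + 6 + 4 + 1 + 6 + 11 + 1 + 6 + 1 + 2 + 5 + 0 + 0 + 4 + 2 + 1 + 3 + 0 + 1 = 70

70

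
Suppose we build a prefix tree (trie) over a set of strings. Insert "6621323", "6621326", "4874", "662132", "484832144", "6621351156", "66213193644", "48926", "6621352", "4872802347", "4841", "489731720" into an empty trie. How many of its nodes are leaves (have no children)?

A leaf is a node with no children — equivalently, the end of a word that is not a proper prefix of any other stored word.
Those words: "4841", "484832144", "4872802347", "4874", "48926", "489731720", "66213193644", "6621323", "6621326", "6621351156", "6621352"
Leaf count: 11

11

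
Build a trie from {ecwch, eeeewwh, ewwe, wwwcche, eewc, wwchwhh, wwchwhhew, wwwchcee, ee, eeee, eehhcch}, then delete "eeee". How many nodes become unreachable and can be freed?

0

A node on "eeee"'s path can go only if nothing else ends at it or branches off below it.
Every node on "eeee" is still needed (e.g. by "eeeewwh"), so nothing is freed.
Nodes removed: 0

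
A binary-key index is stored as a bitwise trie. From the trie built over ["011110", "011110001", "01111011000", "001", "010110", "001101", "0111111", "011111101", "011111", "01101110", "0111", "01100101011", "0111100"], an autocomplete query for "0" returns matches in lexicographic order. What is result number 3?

010110

Filter for "0…" and sort: "001", "001101", "010110", "01100101011", "01101110", "0111", "011110", "0111100", "011110001", "01111011000", "011111", "0111111", "011111101"
Position 3: 010110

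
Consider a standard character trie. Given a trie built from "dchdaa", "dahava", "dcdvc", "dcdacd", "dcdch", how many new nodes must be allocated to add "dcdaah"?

Walking "dcdaah" from the root, the first 4 characters ("dcda") follow existing edges; "a" is the first miss.
So 6 − 4 = 2 new nodes.

2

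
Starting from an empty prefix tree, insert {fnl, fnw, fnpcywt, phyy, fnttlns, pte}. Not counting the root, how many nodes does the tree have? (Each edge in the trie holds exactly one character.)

20

Trie structure (* marks end of a word):
(root)
├─ f
│  └─ n
│     ├─ l *
│     ├─ p
│     │  └─ c
│     │     └─ y
│     │        └─ w
│     │           └─ t *
│     ├─ t
│     │  └─ t
│     │     └─ l
│     │        └─ n
│     │           └─ s *
│     └─ w *
└─ p
   ├─ h
   │  └─ y
   │     └─ y *
   └─ t
      └─ e *
Counting every labelled node above: 20.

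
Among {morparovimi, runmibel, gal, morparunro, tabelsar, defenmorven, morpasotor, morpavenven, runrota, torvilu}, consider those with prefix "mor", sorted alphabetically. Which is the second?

Filter for "mor…" and sort: "morparovimi", "morparunro", "morpasotor", "morpavenven"
The 2nd is morparunro.

morparunro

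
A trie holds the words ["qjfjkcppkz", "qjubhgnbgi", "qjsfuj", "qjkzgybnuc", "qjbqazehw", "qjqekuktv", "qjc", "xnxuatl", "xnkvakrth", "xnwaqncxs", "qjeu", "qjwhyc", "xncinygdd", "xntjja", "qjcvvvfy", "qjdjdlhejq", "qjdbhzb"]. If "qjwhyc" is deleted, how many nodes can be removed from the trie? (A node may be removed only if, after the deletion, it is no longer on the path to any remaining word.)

4

A node on "qjwhyc"'s path can go only if nothing else ends at it or branches off below it.
The suffix "whyc" (4 nodes) is used only by "qjwhyc"; the node for "qj" still has the child "f", so pruning stops there.
Nodes removed: 4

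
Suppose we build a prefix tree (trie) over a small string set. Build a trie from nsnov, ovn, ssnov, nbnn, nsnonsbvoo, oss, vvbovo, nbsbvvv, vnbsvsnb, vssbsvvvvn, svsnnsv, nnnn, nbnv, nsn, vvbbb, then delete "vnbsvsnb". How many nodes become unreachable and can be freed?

Walk "vnbsvsnb" from the leaf back toward the root, removing each node that no remaining word uses.
The suffix "nbsvsnb" (7 nodes) is used only by "vnbsvsnb"; the node for "v" still has the child "v", so pruning stops there.
Nodes removed: 7

7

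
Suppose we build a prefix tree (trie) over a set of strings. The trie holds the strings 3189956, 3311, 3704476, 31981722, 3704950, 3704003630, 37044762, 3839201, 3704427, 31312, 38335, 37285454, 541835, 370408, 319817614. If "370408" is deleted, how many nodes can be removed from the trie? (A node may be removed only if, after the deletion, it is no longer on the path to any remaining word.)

A node on "370408"'s path can go only if nothing else ends at it or branches off below it.
The suffix "8" (1 node) is used only by "370408"; the node for "37040" still has the child "0", so pruning stops there.
Nodes removed: 1

1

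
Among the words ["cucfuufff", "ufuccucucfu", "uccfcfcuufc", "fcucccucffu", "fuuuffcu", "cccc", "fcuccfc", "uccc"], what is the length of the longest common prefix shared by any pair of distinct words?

5

The deepest shared node is where two words last agree before diverging.
e.g. "fcucccucffu" and "fcuccfc" share the prefix "fcucc" of length 5; no pair shares a longer one.
Longest shared-prefix length: 5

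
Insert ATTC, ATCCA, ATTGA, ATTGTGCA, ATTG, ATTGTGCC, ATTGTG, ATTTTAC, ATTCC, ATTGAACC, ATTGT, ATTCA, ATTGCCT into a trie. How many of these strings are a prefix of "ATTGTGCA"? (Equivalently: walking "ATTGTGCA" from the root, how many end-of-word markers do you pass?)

Walk "ATTGTGCA" from the root; an end-of-word marker is hit whenever a stored word is a prefix of "ATTGTGCA".
Prefixes of the query that are stored words: "ATTG", "ATTGT", "ATTGTG", "ATTGTGCA"
Count: 4

4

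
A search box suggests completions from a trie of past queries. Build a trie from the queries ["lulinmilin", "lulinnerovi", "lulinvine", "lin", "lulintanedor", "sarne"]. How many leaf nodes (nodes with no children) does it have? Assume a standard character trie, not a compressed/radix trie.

6

Leaves are exactly the stored words that no other stored word extends.
Those words: "lin", "lulinmilin", "lulinnerovi", "lulintanedor", "lulinvine", "sarne"
Leaf count: 6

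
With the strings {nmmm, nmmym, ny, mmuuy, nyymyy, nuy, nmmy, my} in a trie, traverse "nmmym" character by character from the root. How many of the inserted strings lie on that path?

Check each prefix of "nmmym" against the stored set — each match is an end-marker on the path.
Prefixes of the query that are stored words: "nmmy", "nmmym"
Count: 2

2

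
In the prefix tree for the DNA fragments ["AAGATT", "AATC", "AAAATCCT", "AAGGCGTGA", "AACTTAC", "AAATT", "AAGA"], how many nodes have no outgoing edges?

6

A leaf is a node with no children — equivalently, the end of a word that is not a proper prefix of any other stored word.
Those words: "AAAATCCT", "AAATT", "AACTTAC", "AAGATT", "AAGGCGTGA", "AATC"
Leaf count: 6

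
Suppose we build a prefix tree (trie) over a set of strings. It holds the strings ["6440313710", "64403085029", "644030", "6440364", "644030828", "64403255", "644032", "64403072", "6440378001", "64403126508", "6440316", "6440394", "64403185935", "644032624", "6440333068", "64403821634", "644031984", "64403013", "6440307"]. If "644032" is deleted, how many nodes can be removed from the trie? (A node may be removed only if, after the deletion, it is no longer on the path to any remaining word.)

0

Walk "644032" from the leaf back toward the root, removing each node that no remaining word uses.
Every node on "644032" is still needed (e.g. by "64403255"), so nothing is freed.
Nodes removed: 0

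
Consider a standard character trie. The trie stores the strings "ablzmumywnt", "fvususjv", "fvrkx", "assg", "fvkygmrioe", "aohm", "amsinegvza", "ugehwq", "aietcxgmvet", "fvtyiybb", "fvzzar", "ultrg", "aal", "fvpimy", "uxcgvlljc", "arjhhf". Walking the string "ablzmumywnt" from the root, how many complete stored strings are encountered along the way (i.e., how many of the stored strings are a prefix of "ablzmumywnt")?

Check each prefix of "ablzmumywnt" against the stored set — each match is an end-marker on the path.
Prefixes of the query that are stored words: "ablzmumywnt"
Count: 1

1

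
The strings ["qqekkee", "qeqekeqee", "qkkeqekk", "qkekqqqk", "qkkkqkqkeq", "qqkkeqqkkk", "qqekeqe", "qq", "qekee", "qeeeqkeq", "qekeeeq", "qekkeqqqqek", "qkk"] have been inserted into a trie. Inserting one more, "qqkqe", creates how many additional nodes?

2

"qqk" is already a path in the trie; the remaining "qe" must be added.
Each of the 2 remaining characters creates one node.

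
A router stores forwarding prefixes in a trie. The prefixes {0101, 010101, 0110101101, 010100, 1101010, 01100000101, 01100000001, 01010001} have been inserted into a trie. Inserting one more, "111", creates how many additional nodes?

The longest prefix of "111" already in the trie is "11" (length 2).
So 3 − 2 = 1 new nodes.

1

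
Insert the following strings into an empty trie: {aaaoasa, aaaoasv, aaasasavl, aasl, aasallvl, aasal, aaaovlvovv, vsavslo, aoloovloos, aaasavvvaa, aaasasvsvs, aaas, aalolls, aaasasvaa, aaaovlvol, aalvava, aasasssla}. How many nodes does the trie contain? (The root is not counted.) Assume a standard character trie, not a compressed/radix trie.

69

Insert word by word; a character creates a node only if that edge doesn't already exist:
  "aaaoasa" → 7 new (a, a, a, o, a, s, a)
  "aaaoasv" → prefix "aaaoas" already present; 1 new (v)
  "aaasasavl" → prefix "aaa" already present; 6 new (s, a, s, a, v, l)
  "aasl" → prefix "aa" already present; 2 new (s, l)
  "aasallvl" → prefix "aas" already present; 5 new (a, l, l, v, l)
  "aasal" → prefix "aasal" already present; 0 new (none)
  "aaaovlvovv" → prefix "aaao" already present; 6 new (v, l, v, o, v, v)
  "vsavslo" → 7 new (v, s, a, v, s, l, o)
  "aoloovloos" → prefix "a" already present; 9 new (o, l, o, o, v, l, o, o, s)
  "aaasavvvaa" → prefix "aaasa" already present; 5 new (v, v, v, a, a)
  "aaasasvsvs" → prefix "aaasas" already present; 4 new (v, s, v, s)
  "aaas" → prefix "aaas" already present; 0 new (none)
  "aalolls" → prefix "aa" already present; 5 new (l, o, l, l, s)
  "aaasasvaa" → prefix "aaasasv" already present; 2 new (a, a)
  "aaaovlvol" → prefix "aaaovlvo" already present; 1 new (l)
  "aalvava" → prefix "aal" already present; 4 new (v, a, v, a)
  "aasasssla" → prefix "aasa" already present; 5 new (s, s, s, l, a)
Total nodes = 7 + 1 + 6 + 2 + 5 + 0 + 6 + 7 + 9 + 5 + 4 + 0 + 5 + 2 + 1 + 4 + 5 = 69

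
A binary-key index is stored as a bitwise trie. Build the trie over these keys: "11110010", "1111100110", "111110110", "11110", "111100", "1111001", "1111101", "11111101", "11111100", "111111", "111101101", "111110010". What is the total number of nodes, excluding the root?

26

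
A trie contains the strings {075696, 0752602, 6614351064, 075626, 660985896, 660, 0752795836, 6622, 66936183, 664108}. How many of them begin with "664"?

1

Walk to "664"; the words in its subtree are exactly those with that prefix.
Words under "664": 664108
Count: 1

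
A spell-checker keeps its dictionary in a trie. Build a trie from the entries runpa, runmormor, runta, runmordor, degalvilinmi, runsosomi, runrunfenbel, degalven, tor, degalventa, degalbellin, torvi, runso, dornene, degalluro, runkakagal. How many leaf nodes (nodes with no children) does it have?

13

A leaf is a node with no children — equivalently, the end of a word that is not a proper prefix of any other stored word.
Those words: "degalbellin", "degalluro", "degalventa", "degalvilinmi", "dornene", "runkakagal", "runmordor", "runmormor", "runpa", "runrunfenbel", "runsosomi", "runta", "torvi"
Leaf count: 13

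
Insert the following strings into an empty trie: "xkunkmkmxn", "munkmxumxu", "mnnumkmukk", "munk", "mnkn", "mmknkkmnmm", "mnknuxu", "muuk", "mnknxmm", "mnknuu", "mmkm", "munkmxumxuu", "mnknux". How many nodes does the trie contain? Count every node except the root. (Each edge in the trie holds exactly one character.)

51

For each word, the new-node count is its length minus the longest prefix already in the trie:
  "xkunkmkmxn" → 10 new (x, k, u, n, k, m, k, m, x, n)
  "munkmxumxu" → 10 new (m, u, n, k, m, x, u, m, x, u)
  "mnnumkmukk" → prefix "m" already present; 9 new (n, n, u, m, k, m, u, k, k)
  "munk" → prefix "munk" already present; 0 new (none)
  "mnkn" → prefix "mn" already present; 2 new (k, n)
  "mmknkkmnmm" → prefix "m" already present; 9 new (m, k, n, k, k, m, n, m, m)
  "mnknuxu" → prefix "mnkn" already present; 3 new (u, x, u)
  "muuk" → prefix "mu" already present; 2 new (u, k)
  "mnknxmm" → prefix "mnkn" already present; 3 new (x, m, m)
  "mnknuu" → prefix "mnknu" already present; 1 new (u)
  "mmkm" → prefix "mmk" already present; 1 new (m)
  "munkmxumxuu" → prefix "munkmxumxu" already present; 1 new (u)
  "mnknux" → prefix "mnknux" already present; 0 new (none)
Total nodes = 10 + 10 + 9 + 0 + 2 + 9 + 3 + 2 + 3 + 1 + 1 + 1 + 0 = 51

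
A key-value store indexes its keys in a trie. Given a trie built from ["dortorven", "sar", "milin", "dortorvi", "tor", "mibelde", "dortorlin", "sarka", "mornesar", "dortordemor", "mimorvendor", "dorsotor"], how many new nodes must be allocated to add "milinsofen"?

5

The longest prefix of "milinsofen" already in the trie is "milin" (length 5).
New nodes needed: |"milinsofen"| − 5 = 10 − 5 = 5.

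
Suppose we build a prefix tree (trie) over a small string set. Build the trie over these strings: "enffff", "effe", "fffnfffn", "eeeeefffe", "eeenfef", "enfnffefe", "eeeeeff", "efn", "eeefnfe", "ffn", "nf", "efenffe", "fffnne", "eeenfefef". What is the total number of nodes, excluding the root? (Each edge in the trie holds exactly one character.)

52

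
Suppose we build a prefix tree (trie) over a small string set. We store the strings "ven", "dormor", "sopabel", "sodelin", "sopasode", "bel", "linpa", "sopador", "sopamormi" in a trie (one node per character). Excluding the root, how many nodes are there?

41

Count nodes per top-level branch (shared prefixes stored once):
  'b'-branch (bel): 3 nodes
  'd'-branch (dormor): 6 nodes
  'l'-branch (linpa): 5 nodes
  's'-branch (sodelin, sopabel, sopador, sopamormi, sopasode): 24 nodes
  'v'-branch (ven): 3 nodes
Sum: 41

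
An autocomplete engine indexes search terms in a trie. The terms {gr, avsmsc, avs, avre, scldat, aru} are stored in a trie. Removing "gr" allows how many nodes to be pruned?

Walk "gr" from the leaf back toward the root, removing each node that no remaining word uses.
No other word shares any prefix with "gr", so all 2 of its nodes go.
Nodes removed: 2

2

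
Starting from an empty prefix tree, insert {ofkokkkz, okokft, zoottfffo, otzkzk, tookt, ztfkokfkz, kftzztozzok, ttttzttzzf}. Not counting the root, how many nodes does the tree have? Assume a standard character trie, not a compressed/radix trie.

Count nodes per top-level branch (shared prefixes stored once):
  'k'-branch (kftzztozzok): 11 nodes
  'o'-branch (ofkokkkz, okokft, otzkzk): 18 nodes
  't'-branch (tookt, ttttzttzzf): 14 nodes
  'z'-branch (zoottfffo, ztfkokfkz): 17 nodes
Sum: 60

60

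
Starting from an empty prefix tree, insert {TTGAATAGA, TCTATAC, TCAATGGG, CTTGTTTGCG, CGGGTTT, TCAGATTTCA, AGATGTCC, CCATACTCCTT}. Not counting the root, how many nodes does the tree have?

62

For each word, the new-node count is its length minus the longest prefix already in the trie:
  "TTGAATAGA" → 9 new (T, T, G, A, A, T, A, G, A)
  "TCTATAC" → prefix "T" already present; 6 new (C, T, A, T, A, C)
  "TCAATGGG" → prefix "TC" already present; 6 new (A, A, T, G, G, G)
  "CTTGTTTGCG" → 10 new (C, T, T, G, T, T, T, G, C, G)
  "CGGGTTT" → prefix "C" already present; 6 new (G, G, G, T, T, T)
  "TCAGATTTCA" → prefix "TCA" already present; 7 new (G, A, T, T, T, C, A)
  "AGATGTCC" → 8 new (A, G, A, T, G, T, C, C)
  "CCATACTCCTT" → prefix "C" already present; 10 new (C, A, T, A, C, T, C, C, T, T)
Total nodes = 9 + 6 + 6 + 10 + 6 + 7 + 8 + 10 = 62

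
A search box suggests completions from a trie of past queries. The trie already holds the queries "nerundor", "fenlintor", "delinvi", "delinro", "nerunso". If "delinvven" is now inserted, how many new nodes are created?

3

The longest prefix of "delinvven" already in the trie is "delinv" (length 6).
New nodes needed: |"delinvven"| − 6 = 9 − 6 = 3.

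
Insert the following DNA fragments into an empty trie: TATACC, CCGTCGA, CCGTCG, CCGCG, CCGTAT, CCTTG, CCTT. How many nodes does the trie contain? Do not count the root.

20

Insert word by word; a character creates a node only if that edge doesn't already exist:
  "TATACC" → 6 new (T, A, T, A, C, C)
  "CCGTCGA" → 7 new (C, C, G, T, C, G, A)
  "CCGTCG" → prefix "CCGTCG" already present; 0 new (none)
  "CCGCG" → prefix "CCG" already present; 2 new (C, G)
  "CCGTAT" → prefix "CCGT" already present; 2 new (A, T)
  "CCTTG" → prefix "CC" already present; 3 new (T, T, G)
  "CCTT" → prefix "CCTT" already present; 0 new (none)
Total nodes = 6 + 7 + 0 + 2 + 2 + 3 + 0 = 20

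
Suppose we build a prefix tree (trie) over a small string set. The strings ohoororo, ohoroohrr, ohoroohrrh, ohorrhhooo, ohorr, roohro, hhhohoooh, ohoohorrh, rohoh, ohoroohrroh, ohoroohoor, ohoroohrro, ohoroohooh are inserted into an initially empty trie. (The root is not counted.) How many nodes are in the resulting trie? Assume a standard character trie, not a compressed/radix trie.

50

Insert word by word; a character creates a node only if that edge doesn't already exist:
  "ohoororo" → 8 new (o, h, o, o, r, o, r, o)
  "ohoroohrr" → prefix "oho" already present; 6 new (r, o, o, h, r, r)
  "ohoroohrrh" → prefix "ohoroohrr" already present; 1 new (h)
  "ohorrhhooo" → prefix "ohor" already present; 6 new (r, h, h, o, o, o)
  "ohorr" → prefix "ohorr" already present; 0 new (none)
  "roohro" → 6 new (r, o, o, h, r, o)
  "hhhohoooh" → 9 new (h, h, h, o, h, o, o, o, h)
  "ohoohorrh" → prefix "ohoo" already present; 5 new (h, o, r, r, h)
  "rohoh" → prefix "ro" already present; 3 new (h, o, h)
  "ohoroohrroh" → prefix "ohoroohrr" already present; 2 new (o, h)
  "ohoroohoor" → prefix "ohorooh" already present; 3 new (o, o, r)
  "ohoroohrro" → prefix "ohoroohrro" already present; 0 new (none)
  "ohoroohooh" → prefix "ohoroohoo" already present; 1 new (h)
Total nodes = 8 + 6 + 1 + 6 + 0 + 6 + 9 + 5 + 3 + 2 + 3 + 0 + 1 = 50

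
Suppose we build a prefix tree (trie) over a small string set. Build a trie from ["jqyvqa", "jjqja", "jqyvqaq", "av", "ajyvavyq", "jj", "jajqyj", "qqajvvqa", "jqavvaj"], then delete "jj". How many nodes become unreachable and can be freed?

Walk "jj" from the leaf back toward the root, removing each node that no remaining word uses.
Every node on "jj" is still needed (e.g. by "jjqja"), so nothing is freed.
Nodes removed: 0

0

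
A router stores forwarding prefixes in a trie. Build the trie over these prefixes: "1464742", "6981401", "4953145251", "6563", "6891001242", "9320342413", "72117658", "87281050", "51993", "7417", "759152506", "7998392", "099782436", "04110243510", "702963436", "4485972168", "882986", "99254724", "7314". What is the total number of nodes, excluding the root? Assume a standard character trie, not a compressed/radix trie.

135

Count nodes per top-level branch (shared prefixes stored once):
  '0'-branch (04110243510, 099782436): 19 nodes
  '1'-branch (1464742): 7 nodes
  '4'-branch (4485972168, 4953145251): 19 nodes
  '5'-branch (51993): 5 nodes
  '6'-branch (6563, 6891001242, 6981401): 19 nodes
  '7'-branch (702963436, 72117658, 7314, 7417, 759152506, 7998392): 36 nodes
  '8'-branch (87281050, 882986): 13 nodes
  '9'-branch (9320342413, 99254724): 17 nodes
Sum: 135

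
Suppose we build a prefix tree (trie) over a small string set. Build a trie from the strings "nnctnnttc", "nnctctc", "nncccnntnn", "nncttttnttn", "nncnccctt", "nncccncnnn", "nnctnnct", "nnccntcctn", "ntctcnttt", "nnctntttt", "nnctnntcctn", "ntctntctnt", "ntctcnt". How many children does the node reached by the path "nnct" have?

3

Follow the path "nnct" to its node, then look at its outgoing edges.
Distinct next characters after "nnct": c, n, t.
That node has 3 child edges.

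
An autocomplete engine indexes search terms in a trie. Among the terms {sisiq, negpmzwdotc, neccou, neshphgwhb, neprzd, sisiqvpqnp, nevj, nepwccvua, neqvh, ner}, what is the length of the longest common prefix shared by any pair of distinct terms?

Look for the deepest trie node that still has at least two words in its subtree.
"sisiq" and "sisiqvpqnp" agree on "sisiq" (5 characters) before diverging; nothing deeper is shared.
Longest shared-prefix length: 5

5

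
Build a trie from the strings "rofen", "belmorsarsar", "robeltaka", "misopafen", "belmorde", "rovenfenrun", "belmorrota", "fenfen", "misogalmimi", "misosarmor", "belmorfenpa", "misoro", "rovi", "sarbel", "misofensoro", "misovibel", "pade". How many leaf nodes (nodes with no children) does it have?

A leaf is a node with no children — equivalently, the end of a word that is not a proper prefix of any other stored word.
Those words: "belmorde", "belmorfenpa", "belmorrota", "belmorsarsar", "fenfen", "misofensoro", "misogalmimi", "misopafen", "misoro", "misosarmor", "misovibel", "pade", "robeltaka", "rofen", "rovenfenrun", "rovi", "sarbel"
Leaf count: 17

17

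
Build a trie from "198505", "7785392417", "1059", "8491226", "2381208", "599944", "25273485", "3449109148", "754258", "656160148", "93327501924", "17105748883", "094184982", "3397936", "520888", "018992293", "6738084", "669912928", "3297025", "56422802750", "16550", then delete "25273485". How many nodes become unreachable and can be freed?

7

Walk "25273485" from the leaf back toward the root, removing each node that no remaining word uses.
The suffix "5273485" (7 nodes) is used only by "25273485"; the node for "2" still has the child "3", so pruning stops there.
Nodes removed: 7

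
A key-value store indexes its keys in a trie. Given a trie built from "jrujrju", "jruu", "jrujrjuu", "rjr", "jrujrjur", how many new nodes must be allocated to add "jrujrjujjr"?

Walking "jrujrjujjr" from the root, the first 7 characters ("jrujrju") follow existing edges; "j" is the first miss.
So 10 − 7 = 3 new nodes.

3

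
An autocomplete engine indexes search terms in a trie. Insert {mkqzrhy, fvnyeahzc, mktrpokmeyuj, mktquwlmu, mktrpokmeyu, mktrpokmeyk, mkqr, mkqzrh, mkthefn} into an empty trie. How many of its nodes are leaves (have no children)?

7

Leaves are exactly the stored words that no other stored word extends.
Those words: "fvnyeahzc", "mkqr", "mkqzrhy", "mkthefn", "mktquwlmu", "mktrpokmeyk", "mktrpokmeyuj"
Leaf count: 7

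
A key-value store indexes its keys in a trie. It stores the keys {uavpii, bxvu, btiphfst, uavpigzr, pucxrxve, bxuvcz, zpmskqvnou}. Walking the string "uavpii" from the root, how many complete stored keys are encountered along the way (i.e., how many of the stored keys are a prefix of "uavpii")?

Traverse "uavpii" character by character; count nodes along the way that are marked as word ends.
Prefixes of the query that are stored words: "uavpii"
Count: 1

1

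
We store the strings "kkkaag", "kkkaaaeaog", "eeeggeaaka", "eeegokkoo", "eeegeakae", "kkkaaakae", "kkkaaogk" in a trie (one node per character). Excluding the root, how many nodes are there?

For each word, the new-node count is its length minus the longest prefix already in the trie:
  "kkkaag" → 6 new (k, k, k, a, a, g)
  "kkkaaaeaog" → prefix "kkkaa" already present; 5 new (a, e, a, o, g)
  "eeeggeaaka" → 10 new (e, e, e, g, g, e, a, a, k, a)
  "eeegokkoo" → prefix "eeeg" already present; 5 new (o, k, k, o, o)
  "eeegeakae" → prefix "eeeg" already present; 5 new (e, a, k, a, e)
  "kkkaaakae" → prefix "kkkaaa" already present; 3 new (k, a, e)
  "kkkaaogk" → prefix "kkkaa" already present; 3 new (o, g, k)
Total nodes = 6 + 5 + 10 + 5 + 5 + 3 + 3 = 37

37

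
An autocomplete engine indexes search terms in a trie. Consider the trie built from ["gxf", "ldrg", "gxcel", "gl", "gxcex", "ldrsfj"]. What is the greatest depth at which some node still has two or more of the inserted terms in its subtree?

Look for the deepest trie node that still has at least two words in its subtree.
e.g. "gxcel" and "gxcex" share the prefix "gxce" of length 4; no pair shares a longer one.
Longest shared-prefix length: 4

4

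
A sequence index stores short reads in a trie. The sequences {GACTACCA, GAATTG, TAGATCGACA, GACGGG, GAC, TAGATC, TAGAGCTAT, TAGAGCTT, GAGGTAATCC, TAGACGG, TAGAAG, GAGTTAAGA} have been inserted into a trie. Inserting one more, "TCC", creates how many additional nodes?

Walking "TCC" from the root, the first 1 characters ("T") follow existing edges; "C" is the first miss.
New nodes needed: |"TCC"| − 1 = 3 − 1 = 2.

2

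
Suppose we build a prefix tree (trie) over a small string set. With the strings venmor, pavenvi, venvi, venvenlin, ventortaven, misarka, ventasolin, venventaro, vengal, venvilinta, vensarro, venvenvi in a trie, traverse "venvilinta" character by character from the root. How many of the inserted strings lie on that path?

Walk "venvilinta" from the root; an end-of-word marker is hit whenever a stored word is a prefix of "venvilinta".
Prefixes of the query that are stored words: "venvi", "venvilinta"
Count: 2

2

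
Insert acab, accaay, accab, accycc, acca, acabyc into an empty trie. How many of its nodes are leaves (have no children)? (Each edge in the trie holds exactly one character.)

A leaf is a node with no children — equivalently, the end of a word that is not a proper prefix of any other stored word.
Those words: "acabyc", "accaay", "accab", "accycc"
Leaf count: 4

4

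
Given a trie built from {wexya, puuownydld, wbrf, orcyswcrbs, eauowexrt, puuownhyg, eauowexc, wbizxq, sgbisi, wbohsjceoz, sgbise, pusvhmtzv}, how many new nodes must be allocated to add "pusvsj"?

2

Walking "pusvsj" from the root, the first 4 characters ("pusv") follow existing edges; "s" is the first miss.
So 6 − 4 = 2 new nodes.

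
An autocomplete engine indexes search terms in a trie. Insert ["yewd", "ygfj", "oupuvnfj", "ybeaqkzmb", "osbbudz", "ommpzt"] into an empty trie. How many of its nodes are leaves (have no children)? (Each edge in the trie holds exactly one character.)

Leaves are exactly the stored words that no other stored word extends.
Those words: "ommpzt", "osbbudz", "oupuvnfj", "ybeaqkzmb", "yewd", "ygfj"
Leaf count: 6

6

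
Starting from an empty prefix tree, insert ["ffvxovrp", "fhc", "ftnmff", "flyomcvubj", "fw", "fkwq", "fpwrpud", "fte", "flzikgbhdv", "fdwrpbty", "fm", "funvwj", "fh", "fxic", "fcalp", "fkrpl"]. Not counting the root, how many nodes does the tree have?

66

For each word, the new-node count is its length minus the longest prefix already in the trie:
  "ffvxovrp" → 8 new (f, f, v, x, o, v, r, p)
  "fhc" → prefix "f" already present; 2 new (h, c)
  "ftnmff" → prefix "f" already present; 5 new (t, n, m, f, f)
  "flyomcvubj" → prefix "f" already present; 9 new (l, y, o, m, c, v, u, b, j)
  "fw" → prefix "f" already present; 1 new (w)
  "fkwq" → prefix "f" already present; 3 new (k, w, q)
  "fpwrpud" → prefix "f" already present; 6 new (p, w, r, p, u, d)
  "fte" → prefix "ft" already present; 1 new (e)
  "flzikgbhdv" → prefix "fl" already present; 8 new (z, i, k, g, b, h, d, v)
  "fdwrpbty" → prefix "f" already present; 7 new (d, w, r, p, b, t, y)
  "fm" → prefix "f" already present; 1 new (m)
  "funvwj" → prefix "f" already present; 5 new (u, n, v, w, j)
  "fh" → prefix "fh" already present; 0 new (none)
  "fxic" → prefix "f" already present; 3 new (x, i, c)
  "fcalp" → prefix "f" already present; 4 new (c, a, l, p)
  "fkrpl" → prefix "fk" already present; 3 new (r, p, l)
Total nodes = 8 + 2 + 5 + 9 + 1 + 3 + 6 + 1 + 8 + 7 + 1 + 5 + 0 + 3 + 4 + 3 = 66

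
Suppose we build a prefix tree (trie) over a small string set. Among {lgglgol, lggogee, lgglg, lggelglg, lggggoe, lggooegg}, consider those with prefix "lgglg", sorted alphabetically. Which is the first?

Filter for "lgglg…" and sort: "lgglg", "lgglgol"
Position 1: lgglg

lgglg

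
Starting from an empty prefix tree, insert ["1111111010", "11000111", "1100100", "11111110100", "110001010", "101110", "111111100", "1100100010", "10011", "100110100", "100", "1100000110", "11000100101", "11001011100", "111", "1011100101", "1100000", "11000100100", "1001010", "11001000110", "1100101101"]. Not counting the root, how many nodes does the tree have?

Trace insertions, counting only characters that open a new branch:
  "1111111010" → 10 new (1, 1, 1, 1, 1, 1, 1, 0, 1, 0)
  "11000111" → prefix "11" already present; 6 new (0, 0, 0, 1, 1, 1)
  "1100100" → prefix "1100" already present; 3 new (1, 0, 0)
  "11111110100" → prefix "1111111010" already present; 1 new (0)
  "110001010" → prefix "110001" already present; 3 new (0, 1, 0)
  "101110" → prefix "1" already present; 5 new (0, 1, 1, 1, 0)
  "111111100" → prefix "11111110" already present; 1 new (0)
  "1100100010" → prefix "1100100" already present; 3 new (0, 1, 0)
  "10011" → prefix "10" already present; 3 new (0, 1, 1)
  "100110100" → prefix "10011" already present; 4 new (0, 1, 0, 0)
  "100" → prefix "100" already present; 0 new (none)
  "1100000110" → prefix "11000" already present; 5 new (0, 0, 1, 1, 0)
  "11000100101" → prefix "1100010" already present; 4 new (0, 1, 0, 1)
  "11001011100" → prefix "110010" already present; 5 new (1, 1, 1, 0, 0)
  "111" → prefix "111" already present; 0 new (none)
  "1011100101" → prefix "101110" already present; 4 new (0, 1, 0, 1)
  "1100000" → prefix "1100000" already present; 0 new (none)
  "11000100100" → prefix "1100010010" already present; 1 new (0)
  "1001010" → prefix "1001" already present; 3 new (0, 1, 0)
  "11001000110" → prefix "110010001" already present; 2 new (1, 0)
  "1100101101" → prefix "11001011" already present; 2 new (0, 1)
Total nodes = 10 + 6 + 3 + 1 + 3 + 5 + 1 + 3 + 3 + 4 + 0 + 5 + 4 + 5 + 0 + 4 + 0 + 1 + 3 + 2 + 2 = 65

65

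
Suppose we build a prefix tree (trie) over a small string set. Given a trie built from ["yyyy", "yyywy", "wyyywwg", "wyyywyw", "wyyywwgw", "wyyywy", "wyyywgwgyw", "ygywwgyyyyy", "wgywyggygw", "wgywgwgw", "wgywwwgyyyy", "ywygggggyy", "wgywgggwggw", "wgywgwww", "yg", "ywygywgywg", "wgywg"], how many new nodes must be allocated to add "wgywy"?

0

"wgywy" is already a full path in the trie; only an end-marker is added.
No new nodes are needed: 0.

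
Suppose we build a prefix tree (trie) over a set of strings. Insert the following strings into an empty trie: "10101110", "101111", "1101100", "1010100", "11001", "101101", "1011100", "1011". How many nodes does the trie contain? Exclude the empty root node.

25

Count nodes per top-level branch (shared prefixes stored once):
  '1'-branch (1010100, 10101110, 1011, 101101, 1011100, 101111, 11001, 1101100): 25 nodes
Sum: 25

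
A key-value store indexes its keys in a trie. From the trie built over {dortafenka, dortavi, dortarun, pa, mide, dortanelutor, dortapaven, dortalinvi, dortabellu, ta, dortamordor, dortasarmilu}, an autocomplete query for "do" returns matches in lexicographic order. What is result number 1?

dortabellu

DFS of the "do" subtree visits, in order: "dortabellu", "dortafenka", "dortalinvi", "dortamordor", "dortanelutor", "dortapaven", "dortarun", "dortasarmilu", "dortavi"
Position 1: dortabellu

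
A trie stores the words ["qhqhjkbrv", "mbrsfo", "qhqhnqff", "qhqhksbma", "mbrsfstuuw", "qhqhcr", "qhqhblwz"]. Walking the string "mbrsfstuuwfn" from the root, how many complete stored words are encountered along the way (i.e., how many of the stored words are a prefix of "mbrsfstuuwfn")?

Walk "mbrsfstuuwfn" from the root; an end-of-word marker is hit whenever a stored word is a prefix of "mbrsfstuuwfn".
Prefixes of the query that are stored words: "mbrsfstuuw"
Count: 1

1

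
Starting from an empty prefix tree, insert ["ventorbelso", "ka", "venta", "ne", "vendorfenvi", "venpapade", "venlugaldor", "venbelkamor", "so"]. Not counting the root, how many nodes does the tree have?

For each word, the new-node count is its length minus the longest prefix already in the trie:
  "ventorbelso" → 11 new (v, e, n, t, o, r, b, e, l, s, o)
  "ka" → 2 new (k, a)
  "venta" → prefix "vent" already present; 1 new (a)
  "ne" → 2 new (n, e)
  "vendorfenvi" → prefix "ven" already present; 8 new (d, o, r, f, e, n, v, i)
  "venpapade" → prefix "ven" already present; 6 new (p, a, p, a, d, e)
  "venlugaldor" → prefix "ven" already present; 8 new (l, u, g, a, l, d, o, r)
  "venbelkamor" → prefix "ven" already present; 8 new (b, e, l, k, a, m, o, r)
  "so" → 2 new (s, o)
Total nodes = 11 + 2 + 1 + 2 + 8 + 6 + 8 + 8 + 2 = 48

48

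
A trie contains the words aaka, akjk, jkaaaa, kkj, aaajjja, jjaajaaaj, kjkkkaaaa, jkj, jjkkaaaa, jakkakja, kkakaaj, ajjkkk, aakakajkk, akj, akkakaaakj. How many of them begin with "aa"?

Walk to "aa"; the words in its subtree are exactly those with that prefix.
Words under "aa": aaajjja, aaka, aakakajkk
Count: 3

3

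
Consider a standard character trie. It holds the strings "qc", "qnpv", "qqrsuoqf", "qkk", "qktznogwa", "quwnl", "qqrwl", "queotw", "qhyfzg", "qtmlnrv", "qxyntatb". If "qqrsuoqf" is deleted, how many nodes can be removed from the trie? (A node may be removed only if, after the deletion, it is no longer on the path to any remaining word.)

5

Walk "qqrsuoqf" from the leaf back toward the root, removing each node that no remaining word uses.
The suffix "suoqf" (5 nodes) is used only by "qqrsuoqf"; the node for "qqr" still has the child "w", so pruning stops there.
Nodes removed: 5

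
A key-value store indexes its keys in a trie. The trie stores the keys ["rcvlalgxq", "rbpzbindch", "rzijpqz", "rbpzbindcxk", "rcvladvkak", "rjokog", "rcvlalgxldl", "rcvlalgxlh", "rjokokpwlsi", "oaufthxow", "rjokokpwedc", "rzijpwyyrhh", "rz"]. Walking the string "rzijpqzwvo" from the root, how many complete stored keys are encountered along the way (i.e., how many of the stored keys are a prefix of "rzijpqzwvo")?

2

Traverse "rzijpqzwvo" character by character; count nodes along the way that are marked as word ends.
Prefixes of the query that are stored words: "rz", "rzijpqz"
Count: 2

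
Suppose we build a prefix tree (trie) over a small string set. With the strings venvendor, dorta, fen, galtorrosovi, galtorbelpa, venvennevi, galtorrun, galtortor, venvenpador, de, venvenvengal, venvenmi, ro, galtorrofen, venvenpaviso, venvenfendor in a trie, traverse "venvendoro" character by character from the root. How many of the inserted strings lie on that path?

Walk "venvendoro" from the root; an end-of-word marker is hit whenever a stored word is a prefix of "venvendoro".
Prefixes of the query that are stored words: "venvendor"
Count: 1

1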